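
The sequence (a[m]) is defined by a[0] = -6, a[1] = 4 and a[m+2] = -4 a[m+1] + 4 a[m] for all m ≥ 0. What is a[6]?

-20096

a[2] = -4*4 + 4*(-6) = -40
a[3] = -4*(-40) + 4*4 = 176
a[4] = -4*176 + 4*(-40) = -864
a[5] = -4*(-864) + 4*176 = 4160
a[6] = -4*4160 + 4*(-864) = -20096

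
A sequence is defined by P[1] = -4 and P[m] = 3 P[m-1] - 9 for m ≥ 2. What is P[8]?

P[2] = 3*(-4) - 9 = -21
P[3] = 3*(-21) - 9 = -72
P[4] = 3*(-72) - 9 = -225
P[5] = 3*(-225) - 9 = -684
P[6] = 3*(-684) - 9 = -2061
P[7] = 3*(-2061) - 9 = -6192
P[8] = 3*(-6192) - 9 = -18585

-18585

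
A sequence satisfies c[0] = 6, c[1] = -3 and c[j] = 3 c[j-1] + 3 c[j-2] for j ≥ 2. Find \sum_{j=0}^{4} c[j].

111

c[2] = 3*(-3) + 3*6 = 9
c[3] = 3*9 + 3*(-3) = 18
c[4] = 3*18 + 3*9 = 81
Sum = 6 + (-3) + 9 + 18 + 81 = 111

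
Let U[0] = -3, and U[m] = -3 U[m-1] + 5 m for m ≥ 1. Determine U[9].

U[1] = -3*(-3) + 5 = 14
U[2] = -3*14 + 10 = -32
U[3] = -3*(-32) + 15 = 111
U[4] = -3*111 + 20 = -313
U[5] = -3*(-313) + 25 = 964
U[6] = -3*964 + 30 = -2862
U[7] = -3*(-2862) + 35 = 8621
U[8] = -3*8621 + 40 = -25823
U[9] = -3*(-25823) + 45 = 77514

77514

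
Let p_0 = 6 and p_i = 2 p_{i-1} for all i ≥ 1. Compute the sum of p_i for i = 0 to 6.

762

p_1 = 2(6) = 12
p_2 = 2(12) = 24
p_3 = 2(24) = 48
p_4 = 2(48) = 96
p_5 = 2(96) = 192
p_6 = 2(192) = 384
Sum = 6 + 12 + 24 + 48 + 96 + 192 + 384 = 762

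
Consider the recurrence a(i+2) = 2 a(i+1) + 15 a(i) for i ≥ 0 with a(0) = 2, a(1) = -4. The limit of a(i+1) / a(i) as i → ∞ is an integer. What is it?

The characteristic equation is r^2 - 2r - 15 = 0, which factors as (r - 5)(r + 3) = 0.
So the roots are 5 and -3. Since |5| > |-3| and the coefficient of 5^i is non-zero, the ratio tends to 5.

5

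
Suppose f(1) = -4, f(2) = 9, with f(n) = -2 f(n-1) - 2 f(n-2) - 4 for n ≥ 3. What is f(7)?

52

f(3) = -2·9 - 2·(-4) - 4 = -14
f(4) = -2·(-14) - 2·9 - 4 = 6
f(5) = -2·6 - 2·(-14) - 4 = 12
f(6) = -2·12 - 2·6 - 4 = -40
f(7) = -2·(-40) - 2·12 - 4 = 52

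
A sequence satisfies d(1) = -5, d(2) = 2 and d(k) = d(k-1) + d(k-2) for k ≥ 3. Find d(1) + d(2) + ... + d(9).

d(3) = 2 + (-5) = -3
d(4) = (-3) + 2 = -1
d(5) = (-1) + (-3) = -4
d(6) = (-4) + (-1) = -5
d(7) = (-5) + (-4) = -9
d(8) = (-9) + (-5) = -14
d(9) = (-14) + (-9) = -23
Sum = (-5) + 2 + (-3) + (-1) + (-4) + (-5) + (-9) + (-14) + (-23) = -62

-62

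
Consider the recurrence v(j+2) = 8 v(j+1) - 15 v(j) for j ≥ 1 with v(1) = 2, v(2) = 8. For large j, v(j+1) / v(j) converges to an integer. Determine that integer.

5

The characteristic equation is r^2 - 8r + 15 = 0, which factors as (r - 5)(r - 3) = 0.
So the roots are 5 and 3. Since |5| > |3| and the coefficient of 5^j is non-zero, the ratio tends to 5.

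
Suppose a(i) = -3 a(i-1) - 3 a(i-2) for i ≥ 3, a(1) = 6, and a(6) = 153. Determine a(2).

-1

Let a(2) = z.
a(3) = -18 - 3z
a(4) = 54 + 6z
a(5) = -108 - 9z
a(6) = 162 + 9z
So 162 + 9z = 153, giving z = -1.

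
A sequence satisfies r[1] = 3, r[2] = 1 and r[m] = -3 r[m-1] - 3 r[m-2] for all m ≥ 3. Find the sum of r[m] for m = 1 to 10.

-623

r[3] = -3(1) - 3(3) = -12
r[4] = -3(-12) - 3(1) = 33
r[5] = -3(33) - 3(-12) = -63
r[6] = -3(-63) - 3(33) = 90
r[7] = -3(90) - 3(-63) = -81
r[8] = -3(-81) - 3(90) = -27
r[9] = -3(-27) - 3(-81) = 324
r[10] = -3(324) - 3(-27) = -891
Sum = 3 + 1 + (-12) + 33 + (-63) + 90 + (-81) + (-27) + 324 + (-891) = -623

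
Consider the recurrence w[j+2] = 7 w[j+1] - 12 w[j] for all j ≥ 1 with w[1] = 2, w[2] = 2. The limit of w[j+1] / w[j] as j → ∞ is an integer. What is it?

4

The characteristic equation is r^2 - 7r + 12 = 0, which factors as (r - 4)(r - 3) = 0.
So the roots are 4 and 3. Since |4| > |3| and the coefficient of 4^j is non-zero, the ratio tends to 4.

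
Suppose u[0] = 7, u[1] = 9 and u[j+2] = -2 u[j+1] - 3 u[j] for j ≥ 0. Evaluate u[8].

-777

u[2] = -2·9 - 3·7 = -39
u[3] = -2·(-39) - 3·9 = 51
u[4] = -2·51 - 3·(-39) = 15
u[5] = -2·15 - 3·51 = -183
u[6] = -2·(-183) - 3·15 = 321
u[7] = -2·321 - 3·(-183) = -93
u[8] = -2·(-93) - 3·321 = -777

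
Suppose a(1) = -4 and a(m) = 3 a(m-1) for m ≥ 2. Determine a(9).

a(2) = 3(-4) = -12
a(3) = 3(-12) = -36
a(4) = 3(-36) = -108
a(5) = 3(-108) = -324
a(6) = 3(-324) = -972
a(7) = 3(-972) = -2916
a(8) = 3(-2916) = -8748
a(9) = 3(-8748) = -26244

-26244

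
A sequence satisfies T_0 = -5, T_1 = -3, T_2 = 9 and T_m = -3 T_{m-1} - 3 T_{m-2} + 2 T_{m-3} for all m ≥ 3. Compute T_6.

-56

T_3 = -3(9) - 3(-3) + 2(-5) = -28
T_4 = -3(-28) - 3(9) + 2(-3) = 51
T_5 = -3(51) - 3(-28) + 2(9) = -51
T_6 = -3(-51) - 3(51) + 2(-28) = -56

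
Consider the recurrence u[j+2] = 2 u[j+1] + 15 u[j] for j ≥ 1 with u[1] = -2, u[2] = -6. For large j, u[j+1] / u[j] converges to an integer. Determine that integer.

The characteristic equation is r^2 - 2r - 15 = 0, which factors as (r - 5)(r + 3) = 0.
So the roots are 5 and -3. Since |5| > |-3| and the coefficient of 5^j is non-zero, the ratio tends to 5.

5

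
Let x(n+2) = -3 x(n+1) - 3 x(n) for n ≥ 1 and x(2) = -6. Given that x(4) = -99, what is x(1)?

-7

Let x(1) = y.
x(3) = 18 - 3y
x(4) = -36 + 9y
So -36 + 9y = -99, giving y = -7.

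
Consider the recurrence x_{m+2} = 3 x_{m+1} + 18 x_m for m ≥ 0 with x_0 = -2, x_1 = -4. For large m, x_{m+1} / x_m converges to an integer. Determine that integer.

The characteristic equation is r^2 - 3r - 18 = 0, which factors as (r - 6)(r + 3) = 0.
So the roots are 6 and -3. Since |6| > |-3| and the coefficient of 6^m is non-zero, the ratio tends to 6.

6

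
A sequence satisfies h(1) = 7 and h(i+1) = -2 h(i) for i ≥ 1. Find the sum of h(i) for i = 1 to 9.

h(2) = -2·7 = -14
h(3) = -2·(-14) = 28
h(4) = -2·28 = -56
h(5) = -2·(-56) = 112
h(6) = -2·112 = -224
h(7) = -2·(-224) = 448
h(8) = -2·448 = -896
h(9) = -2·(-896) = 1792
Sum = 7 + (-14) + 28 + (-56) + 112 + (-224) + 448 + (-896) + 1792 = 1197

1197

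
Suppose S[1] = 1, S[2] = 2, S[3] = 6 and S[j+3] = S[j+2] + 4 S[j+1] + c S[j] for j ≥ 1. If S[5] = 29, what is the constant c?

S[4] = 14 + c
S[5] = 38 + 3c
So 38 + 3c = 29, giving c = -3.

-3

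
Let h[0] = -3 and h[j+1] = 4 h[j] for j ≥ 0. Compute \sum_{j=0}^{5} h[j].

h[1] = 4(-3) = -12
h[2] = 4(-12) = -48
h[3] = 4(-48) = -192
h[4] = 4(-192) = -768
h[5] = 4(-768) = -3072
Sum = (-3) + (-12) + (-48) + (-192) + (-768) + (-3072) = -4095

-4095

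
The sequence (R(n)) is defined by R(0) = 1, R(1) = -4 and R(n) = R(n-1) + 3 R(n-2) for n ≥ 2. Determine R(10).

R(2) = (-4) + 3·1 = -1
R(3) = (-1) + 3·(-4) = -13
R(4) = (-13) + 3·(-1) = -16
R(5) = (-16) + 3·(-13) = -55
R(6) = (-55) + 3·(-16) = -103
R(7) = (-103) + 3·(-55) = -268
R(8) = (-268) + 3·(-103) = -577
R(9) = (-577) + 3·(-268) = -1381
R(10) = (-1381) + 3·(-577) = -3112

-3112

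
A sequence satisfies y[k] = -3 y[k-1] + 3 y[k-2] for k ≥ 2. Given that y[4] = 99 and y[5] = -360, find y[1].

Rearranging, y[k-2] = (y[k] + 3 y[k-1]) / 3.
y[3] = (-360 + 3(99)) / 3 = -63/3 = -21
y[2] = (99 + 3(-21)) / 3 = 36/3 = 12
y[1] = (-21 + 3(12)) / 3 = 15/3 = 5

5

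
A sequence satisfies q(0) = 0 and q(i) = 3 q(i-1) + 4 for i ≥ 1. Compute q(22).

62762119216

The fixed point is 4/(1 - 3) = -2, so q(i) + 2 = 3(q(i-1) + 2).
Hence q(i) = 2·3^i - 2.
q(22) = 2·3^{22} - 2 = 2·31381059609 - 2 = 62762119216.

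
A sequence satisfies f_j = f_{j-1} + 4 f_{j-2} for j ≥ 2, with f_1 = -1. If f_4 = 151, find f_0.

Let f_0 = y.
f_2 = -1 + 4y
f_3 = -5 + 4y
f_4 = -9 + 20y
So -9 + 20y = 151, giving y = 8.

8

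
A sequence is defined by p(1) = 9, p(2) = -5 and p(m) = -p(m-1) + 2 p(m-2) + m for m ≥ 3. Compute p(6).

p(3) = -(-5) + 2*9 + 3 = 26
p(4) = -26 + 2*(-5) + 4 = -32
p(5) = -(-32) + 2*26 + 5 = 89
p(6) = -89 + 2*(-32) + 6 = -147

-147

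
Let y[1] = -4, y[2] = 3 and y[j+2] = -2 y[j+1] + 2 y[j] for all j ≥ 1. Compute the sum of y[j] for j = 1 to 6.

y[3] = -2·3 + 2·(-4) = -14
y[4] = -2·(-14) + 2·3 = 34
y[5] = -2·34 + 2·(-14) = -96
y[6] = -2·(-96) + 2·34 = 260
Sum = (-4) + 3 + (-14) + 34 + (-96) + 260 = 183

183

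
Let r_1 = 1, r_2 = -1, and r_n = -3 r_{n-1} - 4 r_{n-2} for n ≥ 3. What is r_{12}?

r_3 = -3*(-1) - 4*1 = -1
r_4 = -3*(-1) - 4*(-1) = 7
r_5 = -3*7 - 4*(-1) = -17
r_6 = -3*(-17) - 4*7 = 23
r_7 = -3*23 - 4*(-17) = -1
r_8 = -3*(-1) - 4*23 = -89
r_9 = -3*(-89) - 4*(-1) = 271
r_{10} = -3*271 - 4*(-89) = -457
r_{11} = -3*(-457) - 4*271 = 287
r_{12} = -3*287 - 4*(-457) = 967

967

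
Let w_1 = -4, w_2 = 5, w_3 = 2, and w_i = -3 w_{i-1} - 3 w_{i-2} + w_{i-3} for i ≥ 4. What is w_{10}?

1985

w_4 = -3*2 - 3*5 + (-4) = -25
w_5 = -3*(-25) - 3*2 + 5 = 74
w_6 = -3*74 - 3*(-25) + 2 = -145
w_7 = -3*(-145) - 3*74 + (-25) = 188
w_8 = -3*188 - 3*(-145) + 74 = -55
w_9 = -3*(-55) - 3*188 + (-145) = -544
w_{10} = -3*(-544) - 3*(-55) + 188 = 1985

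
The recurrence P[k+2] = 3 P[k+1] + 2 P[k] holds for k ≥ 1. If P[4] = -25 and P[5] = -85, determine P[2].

Rearranging, P[k-2] = (P[k] - 3 P[k-1]) / 2.
P[3] = (-85 - 3·(-25)) / 2 = -10/2 = -5
P[2] = (-25 - 3·(-5)) / 2 = -10/2 = -5

-5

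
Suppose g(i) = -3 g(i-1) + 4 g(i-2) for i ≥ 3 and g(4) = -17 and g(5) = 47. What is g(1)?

-4

Rearranging, g(i-2) = (g(i) + 3 g(i-1)) / 4.
g(3) = (47 + 3·(-17)) / 4 = -4/4 = -1
g(2) = (-17 + 3·(-1)) / 4 = -20/4 = -5
g(1) = (-1 + 3·(-5)) / 4 = -16/4 = -4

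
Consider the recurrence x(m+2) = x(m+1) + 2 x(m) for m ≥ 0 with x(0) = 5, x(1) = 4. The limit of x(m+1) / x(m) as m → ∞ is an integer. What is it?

The characteristic equation is r^2 - r - 2 = 0, which factors as (r - 2)(r + 1) = 0.
So the roots are 2 and -1. Since |2| > |-1| and the coefficient of 2^m is non-zero, the ratio tends to 2.

2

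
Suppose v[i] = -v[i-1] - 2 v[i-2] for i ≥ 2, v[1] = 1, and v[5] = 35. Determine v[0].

-6

Let v[0] = w.
v[2] = -1 - 2w
v[3] = -1 + 2w
v[4] = 3 + 2w
v[5] = -1 - 6w
So -1 - 6w = 35, giving w = -6.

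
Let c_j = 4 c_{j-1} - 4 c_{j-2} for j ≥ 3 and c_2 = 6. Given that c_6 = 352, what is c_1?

1

Let c_1 = z.
c_3 = 24 - 4z
c_4 = 72 - 16z
c_5 = 192 - 48z
c_6 = 480 - 128z
So 480 - 128z = 352, giving z = 1.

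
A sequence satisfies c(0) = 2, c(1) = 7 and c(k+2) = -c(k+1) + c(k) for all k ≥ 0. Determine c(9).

196

c(2) = -7 + 2 = -5
c(3) = -(-5) + 7 = 12
c(4) = -12 + (-5) = -17
c(5) = -(-17) + 12 = 29
c(6) = -29 + (-17) = -46
c(7) = -(-46) + 29 = 75
c(8) = -75 + (-46) = -121
c(9) = -(-121) + 75 = 196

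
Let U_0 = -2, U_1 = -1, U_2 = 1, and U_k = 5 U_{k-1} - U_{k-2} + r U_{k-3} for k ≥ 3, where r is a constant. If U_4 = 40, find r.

U_3 = 6 - 2r
U_4 = 29 - 11r
So 29 - 11r = 40, giving r = -1.

-1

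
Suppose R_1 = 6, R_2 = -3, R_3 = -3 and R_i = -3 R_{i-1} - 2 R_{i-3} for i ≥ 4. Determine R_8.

-399

R_4 = -3*(-3) - 2*6 = -3
R_5 = -3*(-3) - 2*(-3) = 15
R_6 = -3*15 - 2*(-3) = -39
R_7 = -3*(-39) - 2*(-3) = 123
R_8 = -3*123 - 2*15 = -399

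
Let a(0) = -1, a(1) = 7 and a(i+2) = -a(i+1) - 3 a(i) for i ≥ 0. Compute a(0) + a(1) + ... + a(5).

36

a(2) = -7 - 3(-1) = -4
a(3) = -(-4) - 3(7) = -17
a(4) = -(-17) - 3(-4) = 29
a(5) = -29 - 3(-17) = 22
Sum = (-1) + 7 + (-4) + (-17) + 29 + 22 = 36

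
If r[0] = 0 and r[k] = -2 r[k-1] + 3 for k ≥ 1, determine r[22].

The fixed point is 3/(1 + 2) = 1, so r[k] - 1 = -2(r[k-1] - 1).
Hence r[k] = -1·(-2)^k + 1.
r[22] = -1·(-2)^{22} + 1 = -1·4194304 + 1 = -4194303.

-4194303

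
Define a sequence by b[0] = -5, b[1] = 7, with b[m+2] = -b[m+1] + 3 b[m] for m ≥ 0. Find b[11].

36166

b[2] = -7 + 3·(-5) = -22
b[3] = -(-22) + 3·7 = 43
b[4] = -43 + 3·(-22) = -109
b[5] = -(-109) + 3·43 = 238
b[6] = -238 + 3·(-109) = -565
b[7] = -(-565) + 3·238 = 1279
b[8] = -1279 + 3·(-565) = -2974
b[9] = -(-2974) + 3·1279 = 6811
b[10] = -6811 + 3·(-2974) = -15733
b[11] = -(-15733) + 3·6811 = 36166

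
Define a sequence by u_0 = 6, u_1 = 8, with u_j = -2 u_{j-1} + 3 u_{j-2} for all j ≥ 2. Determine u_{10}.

-29518

u_2 = -2(8) + 3(6) = 2
u_3 = -2(2) + 3(8) = 20
u_4 = -2(20) + 3(2) = -34
u_5 = -2(-34) + 3(20) = 128
u_6 = -2(128) + 3(-34) = -358
u_7 = -2(-358) + 3(128) = 1100
u_8 = -2(1100) + 3(-358) = -3274
u_9 = -2(-3274) + 3(1100) = 9848
u_{10} = -2(9848) + 3(-3274) = -29518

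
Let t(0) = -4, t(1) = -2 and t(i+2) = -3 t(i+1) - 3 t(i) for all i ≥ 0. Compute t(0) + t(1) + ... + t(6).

36

t(2) = -3*(-2) - 3*(-4) = 18
t(3) = -3*18 - 3*(-2) = -48
t(4) = -3*(-48) - 3*18 = 90
t(5) = -3*90 - 3*(-48) = -126
t(6) = -3*(-126) - 3*90 = 108
Sum = (-4) + (-2) + 18 + (-48) + 90 + (-126) + 108 = 36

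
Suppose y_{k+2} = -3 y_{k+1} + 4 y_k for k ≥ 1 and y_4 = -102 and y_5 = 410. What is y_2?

Rearranging, y_{k-2} = (y_k + 3 y_{k-1}) / 4.
y_3 = (410 + 3*(-102)) / 4 = 104/4 = 26
y_2 = (-102 + 3*26) / 4 = -24/4 = -6

-6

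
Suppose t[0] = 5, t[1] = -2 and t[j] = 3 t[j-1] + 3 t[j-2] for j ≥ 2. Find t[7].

4806

t[2] = 3(-2) + 3(5) = 9
t[3] = 3(9) + 3(-2) = 21
t[4] = 3(21) + 3(9) = 90
t[5] = 3(90) + 3(21) = 333
t[6] = 3(333) + 3(90) = 1269
t[7] = 3(1269) + 3(333) = 4806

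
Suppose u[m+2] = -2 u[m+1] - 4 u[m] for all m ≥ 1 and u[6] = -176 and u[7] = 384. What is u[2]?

-1

Rearranging, u[m-2] = (u[m] + 2 u[m-1]) / -4.
u[5] = (384 + 2(-176)) / -4 = 32/-4 = -8
u[4] = (-176 + 2(-8)) / -4 = -192/-4 = 48
u[3] = (-8 + 2(48)) / -4 = 88/-4 = -22
u[2] = (48 + 2(-22)) / -4 = 4/-4 = -1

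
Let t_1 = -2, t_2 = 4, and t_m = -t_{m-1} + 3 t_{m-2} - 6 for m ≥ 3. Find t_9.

t_3 = -4 + 3(-2) - 6 = -16
t_4 = -(-16) + 3(4) - 6 = 22
t_5 = -22 + 3(-16) - 6 = -76
t_6 = -(-76) + 3(22) - 6 = 136
t_7 = -136 + 3(-76) - 6 = -370
t_8 = -(-370) + 3(136) - 6 = 772
t_9 = -772 + 3(-370) - 6 = -1888

-1888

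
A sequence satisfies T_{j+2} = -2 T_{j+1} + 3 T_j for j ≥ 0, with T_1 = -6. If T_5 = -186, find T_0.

Let T_0 = x.
T_2 = 12 + 3x
T_3 = -42 - 6x
T_4 = 120 + 21x
T_5 = -366 - 60x
So -366 - 60x = -186, giving x = -3.

-3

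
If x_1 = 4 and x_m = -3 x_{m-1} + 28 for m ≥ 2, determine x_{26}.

The fixed point is 28/(1 + 3) = 7, so x_m - 7 = -3(x_{m-1} - 7).
Hence x_m = -3·(-3)^{m-1} + 7.
x_{26} = -3·(-3)^{25} + 7 = -3·-847288609443 + 7 = 2541865828336.

2541865828336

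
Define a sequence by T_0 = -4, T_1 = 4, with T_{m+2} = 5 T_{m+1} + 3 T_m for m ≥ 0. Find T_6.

T_2 = 5·4 + 3·(-4) = 8
T_3 = 5·8 + 3·4 = 52
T_4 = 5·52 + 3·8 = 284
T_5 = 5·284 + 3·52 = 1576
T_6 = 5·1576 + 3·284 = 8732

8732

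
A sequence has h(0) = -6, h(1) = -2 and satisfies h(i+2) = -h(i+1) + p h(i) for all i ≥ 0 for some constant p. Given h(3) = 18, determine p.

h(2) = 2 - 6p
h(3) = -2 + 4p
So -2 + 4p = 18, giving p = 5.

5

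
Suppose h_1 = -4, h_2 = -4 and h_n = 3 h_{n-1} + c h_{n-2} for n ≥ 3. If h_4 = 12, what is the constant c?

h_3 = -12 - 4c
h_4 = -36 - 16c
So -36 - 16c = 12, giving c = -3.

-3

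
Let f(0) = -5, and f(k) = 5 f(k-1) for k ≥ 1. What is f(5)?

-15625

f(1) = 5(-5) = -25
f(2) = 5(-25) = -125
f(3) = 5(-125) = -625
f(4) = 5(-625) = -3125
f(5) = 5(-3125) = -15625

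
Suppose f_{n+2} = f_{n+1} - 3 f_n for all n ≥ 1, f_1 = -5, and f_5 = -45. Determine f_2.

3

Let f_2 = w.
f_3 = 15 + w
f_4 = 15 - 2w
f_5 = -30 - 5w
So -30 - 5w = -45, giving w = 3.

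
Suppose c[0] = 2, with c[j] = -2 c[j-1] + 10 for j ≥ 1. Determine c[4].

c[1] = -2*2 + 10 = 6
c[2] = -2*6 + 10 = -2
c[3] = -2*(-2) + 10 = 14
c[4] = -2*14 + 10 = -18

-18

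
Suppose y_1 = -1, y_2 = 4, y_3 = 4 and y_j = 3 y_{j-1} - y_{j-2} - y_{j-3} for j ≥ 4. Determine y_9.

y_4 = 3(4) - 4 - (-1) = 9
y_5 = 3(9) - 4 - 4 = 19
y_6 = 3(19) - 9 - 4 = 44
y_7 = 3(44) - 19 - 9 = 104
y_8 = 3(104) - 44 - 19 = 249
y_9 = 3(249) - 104 - 44 = 599

599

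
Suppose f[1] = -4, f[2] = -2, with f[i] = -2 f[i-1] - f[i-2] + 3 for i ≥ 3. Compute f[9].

f[3] = -2(-2) - (-4) + 3 = 11
f[4] = -2(11) - (-2) + 3 = -17
f[5] = -2(-17) - 11 + 3 = 26
f[6] = -2(26) - (-17) + 3 = -32
f[7] = -2(-32) - 26 + 3 = 41
f[8] = -2(41) - (-32) + 3 = -47
f[9] = -2(-47) - 41 + 3 = 56

56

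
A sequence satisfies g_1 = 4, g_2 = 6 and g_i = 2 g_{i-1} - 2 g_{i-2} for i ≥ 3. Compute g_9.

64

g_3 = 2·6 - 2·4 = 4
g_4 = 2·4 - 2·6 = -4
g_5 = 2·(-4) - 2·4 = -16
g_6 = 2·(-16) - 2·(-4) = -24
g_7 = 2·(-24) - 2·(-16) = -16
g_8 = 2·(-16) - 2·(-24) = 16
g_9 = 2·16 - 2·(-16) = 64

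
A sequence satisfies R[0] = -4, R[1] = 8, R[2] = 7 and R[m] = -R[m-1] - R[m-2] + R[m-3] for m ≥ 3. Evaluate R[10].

163

R[3] = -7 - 8 + (-4) = -19
R[4] = -(-19) - 7 + 8 = 20
R[5] = -20 - (-19) + 7 = 6
R[6] = -6 - 20 + (-19) = -45
R[7] = -(-45) - 6 + 20 = 59
R[8] = -59 - (-45) + 6 = -8
R[9] = -(-8) - 59 + (-45) = -96
R[10] = -(-96) - (-8) + 59 = 163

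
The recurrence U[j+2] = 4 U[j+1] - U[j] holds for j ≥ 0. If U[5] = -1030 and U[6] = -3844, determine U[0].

-4

Rearranging, U[j-2] = -(U[j] - 4 U[j-1]).
U[4] = -(-3844 - 4·(-1030)) = -276
U[3] = -(-1030 - 4·(-276)) = -74
U[2] = -(-276 - 4·(-74)) = -20
U[1] = -(-74 - 4·(-20)) = -6
U[0] = -(-20 - 4·(-6)) = -4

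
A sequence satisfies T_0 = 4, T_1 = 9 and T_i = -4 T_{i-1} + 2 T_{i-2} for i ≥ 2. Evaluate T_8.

-225856

T_2 = -4*9 + 2*4 = -28
T_3 = -4*(-28) + 2*9 = 130
T_4 = -4*130 + 2*(-28) = -576
T_5 = -4*(-576) + 2*130 = 2564
T_6 = -4*2564 + 2*(-576) = -11408
T_7 = -4*(-11408) + 2*2564 = 50760
T_8 = -4*50760 + 2*(-11408) = -225856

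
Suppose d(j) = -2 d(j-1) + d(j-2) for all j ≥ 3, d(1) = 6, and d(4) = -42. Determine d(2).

-6

Let d(2) = v.
d(3) = 6 - 2v
d(4) = -12 + 5v
So -12 + 5v = -42, giving v = -6.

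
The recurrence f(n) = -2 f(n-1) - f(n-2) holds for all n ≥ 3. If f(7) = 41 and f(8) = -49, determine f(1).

-7

Rearranging, f(n-2) = -(f(n) + 2 f(n-1)).
f(6) = -(-49 + 2*41) = -33
f(5) = -(41 + 2*(-33)) = 25
f(4) = -(-33 + 2*25) = -17
f(3) = -(25 + 2*(-17)) = 9
f(2) = -(-17 + 2*9) = -1
f(1) = -(9 + 2*(-1)) = -7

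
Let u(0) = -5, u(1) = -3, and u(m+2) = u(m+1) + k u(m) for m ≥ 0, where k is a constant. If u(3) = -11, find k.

u(2) = -3 - 5k
u(3) = -3 - 8k
So -3 - 8k = -11, giving k = 1.

1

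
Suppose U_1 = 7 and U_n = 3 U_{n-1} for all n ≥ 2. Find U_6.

U_2 = 3*7 = 21
U_3 = 3*21 = 63
U_4 = 3*63 = 189
U_5 = 3*189 = 567
U_6 = 3*567 = 1701

1701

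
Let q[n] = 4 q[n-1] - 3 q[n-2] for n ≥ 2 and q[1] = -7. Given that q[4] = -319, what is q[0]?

Let q[0] = y.
q[2] = -28 - 3y
q[3] = -91 - 12y
q[4] = -280 - 39y
So -280 - 39y = -319, giving y = 1.

1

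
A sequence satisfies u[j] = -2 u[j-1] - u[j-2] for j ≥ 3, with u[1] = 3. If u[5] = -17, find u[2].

Let u[2] = v.
u[3] = -3 - 2v
u[4] = 6 + 3v
u[5] = -9 - 4v
So -9 - 4v = -17, giving v = 2.

2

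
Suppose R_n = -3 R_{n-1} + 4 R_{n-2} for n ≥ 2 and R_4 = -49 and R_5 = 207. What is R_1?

3

Rearranging, R_{n-2} = (R_n + 3 R_{n-1}) / 4.
R_3 = (207 + 3(-49)) / 4 = 60/4 = 15
R_2 = (-49 + 3(15)) / 4 = -4/4 = -1
R_1 = (15 + 3(-1)) / 4 = 12/4 = 3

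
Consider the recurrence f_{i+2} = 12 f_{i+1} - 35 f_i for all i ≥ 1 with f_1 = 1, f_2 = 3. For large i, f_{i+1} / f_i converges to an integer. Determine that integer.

The characteristic equation is r^2 - 12r + 35 = 0, which factors as (r - 7)(r - 5) = 0.
So the roots are 7 and 5. Since |7| > |5| and the coefficient of 7^i is non-zero, the ratio tends to 7.

7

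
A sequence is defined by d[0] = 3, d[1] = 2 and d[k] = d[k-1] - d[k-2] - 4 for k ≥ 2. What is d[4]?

-10

d[2] = 2 - 3 - 4 = -5
d[3] = (-5) - 2 - 4 = -11
d[4] = (-11) - (-5) - 4 = -10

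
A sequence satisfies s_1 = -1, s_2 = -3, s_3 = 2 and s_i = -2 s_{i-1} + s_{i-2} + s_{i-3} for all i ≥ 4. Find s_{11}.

s_4 = -2*2 + (-3) + (-1) = -8
s_5 = -2*(-8) + 2 + (-3) = 15
s_6 = -2*15 + (-8) + 2 = -36
s_7 = -2*(-36) + 15 + (-8) = 79
s_8 = -2*79 + (-36) + 15 = -179
s_9 = -2*(-179) + 79 + (-36) = 401
s_{10} = -2*401 + (-179) + 79 = -902
s_{11} = -2*(-902) + 401 + (-179) = 2026

2026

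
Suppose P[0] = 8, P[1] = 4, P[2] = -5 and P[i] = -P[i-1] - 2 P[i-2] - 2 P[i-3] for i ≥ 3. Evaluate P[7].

P[3] = -(-5) - 2*4 - 2*8 = -19
P[4] = -(-19) - 2*(-5) - 2*4 = 21
P[5] = -21 - 2*(-19) - 2*(-5) = 27
P[6] = -27 - 2*21 - 2*(-19) = -31
P[7] = -(-31) - 2*27 - 2*21 = -65

-65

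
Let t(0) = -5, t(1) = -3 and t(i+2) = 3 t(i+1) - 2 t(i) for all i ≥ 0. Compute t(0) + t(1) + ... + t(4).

t(2) = 3(-3) - 2(-5) = 1
t(3) = 3(1) - 2(-3) = 9
t(4) = 3(9) - 2(1) = 25
Sum = (-5) + (-3) + 1 + 9 + 25 = 27

27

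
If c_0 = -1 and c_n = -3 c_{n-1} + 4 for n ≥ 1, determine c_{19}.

2324522935

The fixed point is 4/(1 + 3) = 1, so c_n - 1 = -3(c_{n-1} - 1).
Hence c_n = -2·(-3)^n + 1.
c_{19} = -2·(-3)^{19} + 1 = -2·-1162261467 + 1 = 2324522935.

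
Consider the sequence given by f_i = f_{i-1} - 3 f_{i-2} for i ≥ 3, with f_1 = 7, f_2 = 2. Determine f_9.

f_3 = 2 - 3*7 = -19
f_4 = (-19) - 3*2 = -25
f_5 = (-25) - 3*(-19) = 32
f_6 = 32 - 3*(-25) = 107
f_7 = 107 - 3*32 = 11
f_8 = 11 - 3*107 = -310
f_9 = (-310) - 3*11 = -343

-343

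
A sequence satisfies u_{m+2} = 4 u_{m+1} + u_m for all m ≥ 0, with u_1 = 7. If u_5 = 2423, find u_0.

4

Let u_0 = x.
u_2 = 28 + x
u_3 = 119 + 4x
u_4 = 504 + 17x
u_5 = 2135 + 72x
So 2135 + 72x = 2423, giving x = 4.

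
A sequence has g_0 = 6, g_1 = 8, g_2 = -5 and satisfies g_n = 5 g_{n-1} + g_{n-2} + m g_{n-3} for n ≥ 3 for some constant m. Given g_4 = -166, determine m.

-2

g_3 = -17 + 6m
g_4 = -90 + 38m
So -90 + 38m = -166, giving m = -2.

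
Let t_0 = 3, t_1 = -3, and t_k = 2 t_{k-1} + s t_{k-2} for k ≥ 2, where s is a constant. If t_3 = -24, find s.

t_2 = -6 + 3s
t_3 = -12 + 3s
So -12 + 3s = -24, giving s = -4.

-4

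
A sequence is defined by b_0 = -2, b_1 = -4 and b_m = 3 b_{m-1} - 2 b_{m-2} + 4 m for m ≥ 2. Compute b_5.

208

b_2 = 3*(-4) - 2*(-2) + 8 = 0
b_3 = 3*0 - 2*(-4) + 12 = 20
b_4 = 3*20 - 2*0 + 16 = 76
b_5 = 3*76 - 2*20 + 20 = 208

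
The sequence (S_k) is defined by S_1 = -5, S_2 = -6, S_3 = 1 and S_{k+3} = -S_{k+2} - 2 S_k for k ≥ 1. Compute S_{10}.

S_4 = -1 - 2·(-5) = 9
S_5 = -9 - 2·(-6) = 3
S_6 = -3 - 2·1 = -5
S_7 = -(-5) - 2·9 = -13
S_8 = -(-13) - 2·3 = 7
S_9 = -7 - 2·(-5) = 3
S_{10} = -3 - 2·(-13) = 23

23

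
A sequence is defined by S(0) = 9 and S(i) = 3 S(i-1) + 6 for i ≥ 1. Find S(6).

8745

S(1) = 3·9 + 6 = 33
S(2) = 3·33 + 6 = 105
S(3) = 3·105 + 6 = 321
S(4) = 3·321 + 6 = 969
S(5) = 3·969 + 6 = 2913
S(6) = 3·2913 + 6 = 8745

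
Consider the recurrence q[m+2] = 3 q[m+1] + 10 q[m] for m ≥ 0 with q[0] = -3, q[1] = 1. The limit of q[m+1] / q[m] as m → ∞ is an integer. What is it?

5

The characteristic equation is r^2 - 3r - 10 = 0, which factors as (r - 5)(r + 2) = 0.
So the roots are 5 and -2. Since |5| > |-2| and the coefficient of 5^m is non-zero, the ratio tends to 5.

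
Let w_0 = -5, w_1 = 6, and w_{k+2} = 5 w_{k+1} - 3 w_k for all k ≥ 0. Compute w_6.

w_2 = 5*6 - 3*(-5) = 45
w_3 = 5*45 - 3*6 = 207
w_4 = 5*207 - 3*45 = 900
w_5 = 5*900 - 3*207 = 3879
w_6 = 5*3879 - 3*900 = 16695

16695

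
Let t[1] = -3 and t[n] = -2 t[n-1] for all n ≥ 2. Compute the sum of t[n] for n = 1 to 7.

-129

t[2] = -2*(-3) = 6
t[3] = -2*6 = -12
t[4] = -2*(-12) = 24
t[5] = -2*24 = -48
t[6] = -2*(-48) = 96
t[7] = -2*96 = -192
Sum = (-3) + 6 + (-12) + 24 + (-48) + 96 + (-192) = -129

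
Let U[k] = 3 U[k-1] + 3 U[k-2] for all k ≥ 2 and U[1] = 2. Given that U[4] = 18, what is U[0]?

Let U[0] = z.
U[2] = 6 + 3z
U[3] = 24 + 9z
U[4] = 90 + 36z
So 90 + 36z = 18, giving z = -2.

-2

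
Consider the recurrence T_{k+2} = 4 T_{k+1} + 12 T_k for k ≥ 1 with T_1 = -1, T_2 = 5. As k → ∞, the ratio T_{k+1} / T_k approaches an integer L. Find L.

The characteristic equation is r^2 - 4r - 12 = 0, which factors as (r - 6)(r + 2) = 0.
So the roots are 6 and -2. Since |6| > |-2| and the coefficient of 6^k is non-zero, the ratio tends to 6.

6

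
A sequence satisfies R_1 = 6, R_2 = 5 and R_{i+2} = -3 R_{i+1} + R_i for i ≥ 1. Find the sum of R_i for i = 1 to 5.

R_3 = -3*5 + 6 = -9
R_4 = -3*(-9) + 5 = 32
R_5 = -3*32 + (-9) = -105
Sum = 6 + 5 + (-9) + 32 + (-105) = -71

-71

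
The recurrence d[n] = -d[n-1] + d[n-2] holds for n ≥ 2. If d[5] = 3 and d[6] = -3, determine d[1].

6

Rearranging, d[n-2] = d[n] + d[n-1].
d[4] = -3 + 3 = 0
d[3] = 3 + 0 = 3
d[2] = 0 + 3 = 3
d[1] = 3 + 3 = 6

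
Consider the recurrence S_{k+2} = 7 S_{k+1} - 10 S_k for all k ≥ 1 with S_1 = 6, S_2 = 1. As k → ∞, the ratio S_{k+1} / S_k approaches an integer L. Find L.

5

The characteristic equation is r^2 - 7r + 10 = 0, which factors as (r - 5)(r - 2) = 0.
So the roots are 5 and 2. Since |5| > |2| and the coefficient of 5^k is non-zero, the ratio tends to 5.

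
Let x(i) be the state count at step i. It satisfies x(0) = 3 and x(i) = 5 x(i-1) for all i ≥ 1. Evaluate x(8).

1171875

x(1) = 5·3 = 15
x(2) = 5·15 = 75
x(3) = 5·75 = 375
x(4) = 5·375 = 1875
x(5) = 5·1875 = 9375
x(6) = 5·9375 = 46875
x(7) = 5·46875 = 234375
x(8) = 5·234375 = 1171875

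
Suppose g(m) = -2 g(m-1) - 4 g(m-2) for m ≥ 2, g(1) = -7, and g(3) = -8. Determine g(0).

-1

Let g(0) = w.
g(2) = 14 - 4w
g(3) = 8w
So 8w = -8, giving w = -1.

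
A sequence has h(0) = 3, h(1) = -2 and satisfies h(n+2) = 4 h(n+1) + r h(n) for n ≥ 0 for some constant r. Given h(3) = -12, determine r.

2

h(2) = -8 + 3r
h(3) = -32 + 10r
So -32 + 10r = -12, giving r = 2.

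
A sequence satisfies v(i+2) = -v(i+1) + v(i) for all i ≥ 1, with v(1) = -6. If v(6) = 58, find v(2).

Let v(2) = y.
v(3) = -6 - y
v(4) = 6 + 2y
v(5) = -12 - 3y
v(6) = 18 + 5y
So 18 + 5y = 58, giving y = 8.

8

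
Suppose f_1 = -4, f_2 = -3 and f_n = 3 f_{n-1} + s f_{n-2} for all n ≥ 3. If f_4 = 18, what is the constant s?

-3

f_3 = -9 - 4s
f_4 = -27 - 15s
So -27 - 15s = 18, giving s = -3.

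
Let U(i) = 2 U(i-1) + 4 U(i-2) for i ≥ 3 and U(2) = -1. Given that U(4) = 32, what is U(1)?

Let U(1) = x.
U(3) = -2 + 4x
U(4) = -8 + 8x
So -8 + 8x = 32, giving x = 5.

5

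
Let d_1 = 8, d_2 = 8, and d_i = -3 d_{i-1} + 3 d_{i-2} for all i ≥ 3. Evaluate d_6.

d_3 = -3(8) + 3(8) = 0
d_4 = -3(0) + 3(8) = 24
d_5 = -3(24) + 3(0) = -72
d_6 = -3(-72) + 3(24) = 288

288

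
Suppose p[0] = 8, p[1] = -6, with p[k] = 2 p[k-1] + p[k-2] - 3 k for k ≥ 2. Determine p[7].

p[2] = 2(-6) + 8 - 6 = -10
p[3] = 2(-10) + (-6) - 9 = -35
p[4] = 2(-35) + (-10) - 12 = -92
p[5] = 2(-92) + (-35) - 15 = -234
p[6] = 2(-234) + (-92) - 18 = -578
p[7] = 2(-578) + (-234) - 21 = -1411

-1411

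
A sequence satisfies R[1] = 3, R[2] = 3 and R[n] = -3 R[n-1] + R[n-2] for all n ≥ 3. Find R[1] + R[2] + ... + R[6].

180

R[3] = -3·3 + 3 = -6
R[4] = -3·(-6) + 3 = 21
R[5] = -3·21 + (-6) = -69
R[6] = -3·(-69) + 21 = 228
Sum = 3 + 3 + (-6) + 21 + (-69) + 228 = 180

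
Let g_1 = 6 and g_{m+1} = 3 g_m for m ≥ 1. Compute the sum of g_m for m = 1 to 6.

2184

g_2 = 3(6) = 18
g_3 = 3(18) = 54
g_4 = 3(54) = 162
g_5 = 3(162) = 486
g_6 = 3(486) = 1458
Sum = 6 + 18 + 54 + 162 + 486 + 1458 = 2184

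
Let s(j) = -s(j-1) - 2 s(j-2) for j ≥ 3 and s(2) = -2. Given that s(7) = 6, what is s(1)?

-2

Let s(1) = x.
s(3) = 2 - 2x
s(4) = 2 + 2x
s(5) = -6 + 2x
s(6) = 2 - 6x
s(7) = 10 + 2x
So 10 + 2x = 6, giving x = -2.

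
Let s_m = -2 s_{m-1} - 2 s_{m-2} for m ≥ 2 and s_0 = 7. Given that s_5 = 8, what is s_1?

Let s_1 = x.
s_2 = -14 - 2x
s_3 = 28 + 2x
s_4 = -28
s_5 = -4x
So -4x = 8, giving x = -2.

-2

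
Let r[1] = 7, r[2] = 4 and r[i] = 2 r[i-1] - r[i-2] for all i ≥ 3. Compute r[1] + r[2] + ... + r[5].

5

r[3] = 2*4 - 7 = 1
r[4] = 2*1 - 4 = -2
r[5] = 2*(-2) - 1 = -5
Sum = 7 + 4 + 1 + (-2) + (-5) = 5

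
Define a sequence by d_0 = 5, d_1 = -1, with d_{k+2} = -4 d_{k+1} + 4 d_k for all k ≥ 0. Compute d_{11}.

-30229504

d_2 = -4·(-1) + 4·5 = 24
d_3 = -4·24 + 4·(-1) = -100
d_4 = -4·(-100) + 4·24 = 496
d_5 = -4·496 + 4·(-100) = -2384
d_6 = -4·(-2384) + 4·496 = 11520
d_7 = -4·11520 + 4·(-2384) = -55616
d_8 = -4·(-55616) + 4·11520 = 268544
d_9 = -4·268544 + 4·(-55616) = -1296640
d_{10} = -4·(-1296640) + 4·268544 = 6260736
d_{11} = -4·6260736 + 4·(-1296640) = -30229504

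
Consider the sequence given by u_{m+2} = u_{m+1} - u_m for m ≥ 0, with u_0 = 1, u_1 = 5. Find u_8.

4

u_2 = 5 - 1 = 4
u_3 = 4 - 5 = -1
u_4 = (-1) - 4 = -5
u_5 = (-5) - (-1) = -4
u_6 = (-4) - (-5) = 1
u_7 = 1 - (-4) = 5
u_8 = 5 - 1 = 4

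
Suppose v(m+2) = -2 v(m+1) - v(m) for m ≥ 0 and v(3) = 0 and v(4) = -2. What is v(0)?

6

Rearranging, v(m-2) = -(v(m) + 2 v(m-1)).
v(2) = -(-2 + 2*0) = 2
v(1) = -(0 + 2*2) = -4
v(0) = -(2 + 2*(-4)) = 6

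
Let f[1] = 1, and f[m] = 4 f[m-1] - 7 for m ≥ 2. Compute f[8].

f[2] = 4*1 - 7 = -3
f[3] = 4*(-3) - 7 = -19
f[4] = 4*(-19) - 7 = -83
f[5] = 4*(-83) - 7 = -339
f[6] = 4*(-339) - 7 = -1363
f[7] = 4*(-1363) - 7 = -5459
f[8] = 4*(-5459) - 7 = -21843

-21843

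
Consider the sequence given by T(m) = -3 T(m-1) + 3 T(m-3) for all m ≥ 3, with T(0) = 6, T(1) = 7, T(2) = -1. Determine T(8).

T(3) = -3·(-1) + 3·6 = 21
T(4) = -3·21 + 3·7 = -42
T(5) = -3·(-42) + 3·(-1) = 123
T(6) = -3·123 + 3·21 = -306
T(7) = -3·(-306) + 3·(-42) = 792
T(8) = -3·792 + 3·123 = -2007

-2007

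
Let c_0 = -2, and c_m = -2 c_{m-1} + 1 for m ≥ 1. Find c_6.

c_1 = -2(-2) + 1 = 5
c_2 = -2(5) + 1 = -9
c_3 = -2(-9) + 1 = 19
c_4 = -2(19) + 1 = -37
c_5 = -2(-37) + 1 = 75
c_6 = -2(75) + 1 = -149

-149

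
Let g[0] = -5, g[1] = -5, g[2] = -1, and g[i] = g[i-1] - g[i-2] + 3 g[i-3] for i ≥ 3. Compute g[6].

-25

g[3] = (-1) - (-5) + 3*(-5) = -11
g[4] = (-11) - (-1) + 3*(-5) = -25
g[5] = (-25) - (-11) + 3*(-1) = -17
g[6] = (-17) - (-25) + 3*(-11) = -25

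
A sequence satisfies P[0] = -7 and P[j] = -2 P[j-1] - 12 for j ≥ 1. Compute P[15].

The fixed point is -12/(1 + 2) = -4, so P[j] + 4 = -2(P[j-1] + 4).
Hence P[j] = -3·(-2)^j - 4.
P[15] = -3·(-2)^{15} - 4 = -3·-32768 - 4 = 98300.

98300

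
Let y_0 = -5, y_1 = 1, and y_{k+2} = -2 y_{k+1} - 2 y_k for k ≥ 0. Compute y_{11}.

y_2 = -2·1 - 2·(-5) = 8
y_3 = -2·8 - 2·1 = -18
y_4 = -2·(-18) - 2·8 = 20
y_5 = -2·20 - 2·(-18) = -4
y_6 = -2·(-4) - 2·20 = -32
y_7 = -2·(-32) - 2·(-4) = 72
y_8 = -2·72 - 2·(-32) = -80
y_9 = -2·(-80) - 2·72 = 16
y_{10} = -2·16 - 2·(-80) = 128
y_{11} = -2·128 - 2·16 = -288

-288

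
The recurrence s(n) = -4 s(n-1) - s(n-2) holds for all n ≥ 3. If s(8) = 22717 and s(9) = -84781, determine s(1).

3

Rearranging, s(n-2) = -(s(n) + 4 s(n-1)).
s(7) = -(-84781 + 4(22717)) = -6087
s(6) = -(22717 + 4(-6087)) = 1631
s(5) = -(-6087 + 4(1631)) = -437
s(4) = -(1631 + 4(-437)) = 117
s(3) = -(-437 + 4(117)) = -31
s(2) = -(117 + 4(-31)) = 7
s(1) = -(-31 + 4(7)) = 3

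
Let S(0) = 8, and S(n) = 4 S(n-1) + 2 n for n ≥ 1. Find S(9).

S(1) = 4(8) + 2 = 34
S(2) = 4(34) + 4 = 140
S(3) = 4(140) + 6 = 566
S(4) = 4(566) + 8 = 2272
S(5) = 4(2272) + 10 = 9098
S(6) = 4(9098) + 12 = 36404
S(7) = 4(36404) + 14 = 145630
S(8) = 4(145630) + 16 = 582536
S(9) = 4(582536) + 18 = 2330162

2330162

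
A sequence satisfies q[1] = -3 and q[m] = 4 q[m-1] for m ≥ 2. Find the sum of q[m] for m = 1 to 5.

-1023

q[2] = 4·(-3) = -12
q[3] = 4·(-12) = -48
q[4] = 4·(-48) = -192
q[5] = 4·(-192) = -768
Sum = (-3) + (-12) + (-48) + (-192) + (-768) = -1023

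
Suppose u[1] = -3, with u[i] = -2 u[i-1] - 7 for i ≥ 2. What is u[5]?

u[2] = -2*(-3) - 7 = -1
u[3] = -2*(-1) - 7 = -5
u[4] = -2*(-5) - 7 = 3
u[5] = -2*3 - 7 = -13

-13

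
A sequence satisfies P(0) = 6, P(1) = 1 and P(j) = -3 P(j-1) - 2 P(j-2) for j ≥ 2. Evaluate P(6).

-435

P(2) = -3(1) - 2(6) = -15
P(3) = -3(-15) - 2(1) = 43
P(4) = -3(43) - 2(-15) = -99
P(5) = -3(-99) - 2(43) = 211
P(6) = -3(211) - 2(-99) = -435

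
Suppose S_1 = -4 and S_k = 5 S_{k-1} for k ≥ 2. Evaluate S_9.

S_2 = 5(-4) = -20
S_3 = 5(-20) = -100
S_4 = 5(-100) = -500
S_5 = 5(-500) = -2500
S_6 = 5(-2500) = -12500
S_7 = 5(-12500) = -62500
S_8 = 5(-62500) = -312500
S_9 = 5(-312500) = -1562500

-1562500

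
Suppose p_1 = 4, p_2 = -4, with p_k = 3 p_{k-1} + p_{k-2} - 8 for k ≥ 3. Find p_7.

p_3 = 3(-4) + 4 - 8 = -16
p_4 = 3(-16) + (-4) - 8 = -60
p_5 = 3(-60) + (-16) - 8 = -204
p_6 = 3(-204) + (-60) - 8 = -680
p_7 = 3(-680) + (-204) - 8 = -2252

-2252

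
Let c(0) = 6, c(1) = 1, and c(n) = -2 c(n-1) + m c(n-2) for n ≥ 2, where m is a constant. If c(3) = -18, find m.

c(2) = -2 + 6m
c(3) = 4 - 11m
So 4 - 11m = -18, giving m = 2.

2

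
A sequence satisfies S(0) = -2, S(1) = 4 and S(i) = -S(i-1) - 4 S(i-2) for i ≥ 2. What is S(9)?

S(2) = -4 - 4(-2) = 4
S(3) = -4 - 4(4) = -20
S(4) = -(-20) - 4(4) = 4
S(5) = -4 - 4(-20) = 76
S(6) = -76 - 4(4) = -92
S(7) = -(-92) - 4(76) = -212
S(8) = -(-212) - 4(-92) = 580
S(9) = -580 - 4(-212) = 268

268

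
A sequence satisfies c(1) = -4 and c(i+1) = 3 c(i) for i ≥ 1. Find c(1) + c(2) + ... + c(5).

-484

c(2) = 3*(-4) = -12
c(3) = 3*(-12) = -36
c(4) = 3*(-36) = -108
c(5) = 3*(-108) = -324
Sum = (-4) + (-12) + (-36) + (-108) + (-324) = -484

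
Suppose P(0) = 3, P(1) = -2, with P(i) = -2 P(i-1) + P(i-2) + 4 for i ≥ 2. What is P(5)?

P(2) = -2·(-2) + 3 + 4 = 11
P(3) = -2·11 + (-2) + 4 = -20
P(4) = -2·(-20) + 11 + 4 = 55
P(5) = -2·55 + (-20) + 4 = -126

-126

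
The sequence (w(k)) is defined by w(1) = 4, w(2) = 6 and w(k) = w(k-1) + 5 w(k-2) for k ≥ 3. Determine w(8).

3726

w(3) = 6 + 5(4) = 26
w(4) = 26 + 5(6) = 56
w(5) = 56 + 5(26) = 186
w(6) = 186 + 5(56) = 466
w(7) = 466 + 5(186) = 1396
w(8) = 1396 + 5(466) = 3726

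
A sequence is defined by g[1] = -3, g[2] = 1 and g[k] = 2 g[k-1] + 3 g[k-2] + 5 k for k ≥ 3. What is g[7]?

g[3] = 2(1) + 3(-3) + 15 = 8
g[4] = 2(8) + 3(1) + 20 = 39
g[5] = 2(39) + 3(8) + 25 = 127
g[6] = 2(127) + 3(39) + 30 = 401
g[7] = 2(401) + 3(127) + 35 = 1218

1218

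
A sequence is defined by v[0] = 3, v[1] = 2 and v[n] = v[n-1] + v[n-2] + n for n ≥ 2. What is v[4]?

v[2] = 2 + 3 + 2 = 7
v[3] = 7 + 2 + 3 = 12
v[4] = 12 + 7 + 4 = 23

23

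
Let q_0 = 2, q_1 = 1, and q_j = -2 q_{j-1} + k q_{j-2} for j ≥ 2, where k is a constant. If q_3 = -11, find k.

q_2 = -2 + 2k
q_3 = 4 - 3k
So 4 - 3k = -11, giving k = 5.

5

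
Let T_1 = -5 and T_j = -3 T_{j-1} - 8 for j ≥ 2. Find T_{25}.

-847288609445

The fixed point is -8/(1 + 3) = -2, so T_j + 2 = -3(T_{j-1} + 2).
Hence T_j = -3·(-3)^{j-1} - 2.
T_{25} = -3·(-3)^{24} - 2 = -3·282429536481 - 2 = -847288609445.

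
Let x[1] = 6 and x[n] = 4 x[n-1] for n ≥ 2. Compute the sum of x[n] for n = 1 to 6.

8190

x[2] = 4(6) = 24
x[3] = 4(24) = 96
x[4] = 4(96) = 384
x[5] = 4(384) = 1536
x[6] = 4(1536) = 6144
Sum = 6 + 24 + 96 + 384 + 1536 + 6144 = 8190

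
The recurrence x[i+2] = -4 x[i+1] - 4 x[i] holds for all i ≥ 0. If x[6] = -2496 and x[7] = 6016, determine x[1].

-2

Rearranging, x[i-2] = (x[i] + 4 x[i-1]) / -4.
x[5] = (6016 + 4(-2496)) / -4 = -3968/-4 = 992
x[4] = (-2496 + 4(992)) / -4 = 1472/-4 = -368
x[3] = (992 + 4(-368)) / -4 = -480/-4 = 120
x[2] = (-368 + 4(120)) / -4 = 112/-4 = -28
x[1] = (120 + 4(-28)) / -4 = 8/-4 = -2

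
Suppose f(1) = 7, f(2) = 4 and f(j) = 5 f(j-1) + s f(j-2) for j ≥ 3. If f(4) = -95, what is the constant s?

f(3) = 20 + 7s
f(4) = 100 + 39s
So 100 + 39s = -95, giving s = -5.

-5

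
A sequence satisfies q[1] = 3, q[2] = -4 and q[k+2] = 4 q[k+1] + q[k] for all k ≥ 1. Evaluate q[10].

q[3] = 4·(-4) + 3 = -13
q[4] = 4·(-13) + (-4) = -56
q[5] = 4·(-56) + (-13) = -237
q[6] = 4·(-237) + (-56) = -1004
q[7] = 4·(-1004) + (-237) = -4253
q[8] = 4·(-4253) + (-1004) = -18016
q[9] = 4·(-18016) + (-4253) = -76317
q[10] = 4·(-76317) + (-18016) = -323284

-323284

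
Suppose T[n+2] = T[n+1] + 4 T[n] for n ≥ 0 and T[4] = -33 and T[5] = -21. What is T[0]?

Rearranging, T[n-2] = (T[n] - T[n-1]) / 4.
T[3] = (-21 - (-33)) / 4 = 12/4 = 3
T[2] = (-33 - 3) / 4 = -36/4 = -9
T[1] = (3 - (-9)) / 4 = 12/4 = 3
T[0] = (-9 - 3) / 4 = -12/4 = -3

-3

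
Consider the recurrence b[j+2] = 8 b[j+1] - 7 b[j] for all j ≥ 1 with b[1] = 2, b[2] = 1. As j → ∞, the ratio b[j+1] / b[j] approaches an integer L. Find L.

The characteristic equation is r^2 - 8r + 7 = 0, which factors as (r - 7)(r - 1) = 0.
So the roots are 7 and 1. Since |7| > |1| and the coefficient of 7^j is non-zero, the ratio tends to 7.

7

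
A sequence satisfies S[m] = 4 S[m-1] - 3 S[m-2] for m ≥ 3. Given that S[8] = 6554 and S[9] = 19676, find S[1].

Rearranging, S[m-2] = (S[m] - 4 S[m-1]) / -3.
S[7] = (19676 - 4*6554) / -3 = -6540/-3 = 2180
S[6] = (6554 - 4*2180) / -3 = -2166/-3 = 722
S[5] = (2180 - 4*722) / -3 = -708/-3 = 236
S[4] = (722 - 4*236) / -3 = -222/-3 = 74
S[3] = (236 - 4*74) / -3 = -60/-3 = 20
S[2] = (74 - 4*20) / -3 = -6/-3 = 2
S[1] = (20 - 4*2) / -3 = 12/-3 = -4

-4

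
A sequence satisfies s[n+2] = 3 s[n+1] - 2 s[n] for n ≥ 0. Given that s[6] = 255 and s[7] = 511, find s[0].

3

Rearranging, s[n-2] = (s[n] - 3 s[n-1]) / -2.
s[5] = (511 - 3(255)) / -2 = -254/-2 = 127
s[4] = (255 - 3(127)) / -2 = -126/-2 = 63
s[3] = (127 - 3(63)) / -2 = -62/-2 = 31
s[2] = (63 - 3(31)) / -2 = -30/-2 = 15
s[1] = (31 - 3(15)) / -2 = -14/-2 = 7
s[0] = (15 - 3(7)) / -2 = -6/-2 = 3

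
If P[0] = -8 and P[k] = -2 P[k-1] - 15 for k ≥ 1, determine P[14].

-49157

The fixed point is -15/(1 + 2) = -5, so P[k] + 5 = -2(P[k-1] + 5).
Hence P[k] = -3·(-2)^k - 5.
P[14] = -3·(-2)^{14} - 5 = -3·16384 - 5 = -49157.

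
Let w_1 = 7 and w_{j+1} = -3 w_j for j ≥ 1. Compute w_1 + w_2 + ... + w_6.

-1274

w_2 = -3*7 = -21
w_3 = -3*(-21) = 63
w_4 = -3*63 = -189
w_5 = -3*(-189) = 567
w_6 = -3*567 = -1701
Sum = 7 + (-21) + 63 + (-189) + 567 + (-1701) = -1274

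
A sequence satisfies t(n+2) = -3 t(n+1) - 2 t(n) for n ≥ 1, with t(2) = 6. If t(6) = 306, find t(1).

Let t(1) = x.
t(3) = -18 - 2x
t(4) = 42 + 6x
t(5) = -90 - 14x
t(6) = 186 + 30x
So 186 + 30x = 306, giving x = 4.

4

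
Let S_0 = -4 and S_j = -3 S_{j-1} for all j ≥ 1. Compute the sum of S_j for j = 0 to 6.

S_1 = -3·(-4) = 12
S_2 = -3·12 = -36
S_3 = -3·(-36) = 108
S_4 = -3·108 = -324
S_5 = -3·(-324) = 972
S_6 = -3·972 = -2916
Sum = (-4) + 12 + (-36) + 108 + (-324) + 972 + (-2916) = -2188

-2188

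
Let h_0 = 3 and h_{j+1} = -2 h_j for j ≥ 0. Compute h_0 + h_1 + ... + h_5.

-63

h_1 = -2·3 = -6
h_2 = -2·(-6) = 12
h_3 = -2·12 = -24
h_4 = -2·(-24) = 48
h_5 = -2·48 = -96
Sum = 3 + (-6) + 12 + (-24) + 48 + (-96) = -63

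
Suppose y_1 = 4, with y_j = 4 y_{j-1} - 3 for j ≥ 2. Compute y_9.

y_2 = 4(4) - 3 = 13
y_3 = 4(13) - 3 = 49
y_4 = 4(49) - 3 = 193
y_5 = 4(193) - 3 = 769
y_6 = 4(769) - 3 = 3073
y_7 = 4(3073) - 3 = 12289
y_8 = 4(12289) - 3 = 49153
y_9 = 4(49153) - 3 = 196609

196609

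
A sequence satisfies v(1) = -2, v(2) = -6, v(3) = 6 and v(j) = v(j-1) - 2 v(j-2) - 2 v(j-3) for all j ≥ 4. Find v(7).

v(4) = 6 - 2(-6) - 2(-2) = 22
v(5) = 22 - 2(6) - 2(-6) = 22
v(6) = 22 - 2(22) - 2(6) = -34
v(7) = (-34) - 2(22) - 2(22) = -122

-122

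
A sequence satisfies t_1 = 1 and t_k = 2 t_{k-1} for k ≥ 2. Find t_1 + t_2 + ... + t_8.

t_2 = 2*1 = 2
t_3 = 2*2 = 4
t_4 = 2*4 = 8
t_5 = 2*8 = 16
t_6 = 2*16 = 32
t_7 = 2*32 = 64
t_8 = 2*64 = 128
Sum = 1 + 2 + 4 + 8 + 16 + 32 + 64 + 128 = 255

255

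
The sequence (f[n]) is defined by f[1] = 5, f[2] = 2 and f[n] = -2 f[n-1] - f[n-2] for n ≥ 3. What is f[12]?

72

f[3] = -2·2 - 5 = -9
f[4] = -2·(-9) - 2 = 16
f[5] = -2·16 - (-9) = -23
f[6] = -2·(-23) - 16 = 30
f[7] = -2·30 - (-23) = -37
f[8] = -2·(-37) - 30 = 44
f[9] = -2·44 - (-37) = -51
f[10] = -2·(-51) - 44 = 58
f[11] = -2·58 - (-51) = -65
f[12] = -2·(-65) - 58 = 72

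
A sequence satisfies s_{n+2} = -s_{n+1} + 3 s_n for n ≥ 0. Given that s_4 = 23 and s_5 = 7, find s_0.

6

Rearranging, s_{n-2} = (s_n + s_{n-1}) / 3.
s_3 = (7 + 23) / 3 = 30/3 = 10
s_2 = (23 + 10) / 3 = 33/3 = 11
s_1 = (10 + 11) / 3 = 21/3 = 7
s_0 = (11 + 7) / 3 = 18/3 = 6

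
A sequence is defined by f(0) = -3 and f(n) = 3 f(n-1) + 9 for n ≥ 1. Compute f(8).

f(1) = 3·(-3) + 9 = 0
f(2) = 3·0 + 9 = 9
f(3) = 3·9 + 9 = 36
f(4) = 3·36 + 9 = 117
f(5) = 3·117 + 9 = 360
f(6) = 3·360 + 9 = 1089
f(7) = 3·1089 + 9 = 3276
f(8) = 3·3276 + 9 = 9837

9837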